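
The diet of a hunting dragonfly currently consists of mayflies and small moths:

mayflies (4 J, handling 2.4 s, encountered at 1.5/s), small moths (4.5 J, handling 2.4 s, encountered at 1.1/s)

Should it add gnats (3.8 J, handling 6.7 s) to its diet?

On mayflies and small moths alone, R = ΣλE/(1+Σλh) = 10.95/7.24 = 1.512 J/s.
gnats: E/h = 3.8/6.7 = 0.5672 J/s.
0.5672 < 1.512, so adding gnats would lower the average — exclude it.

No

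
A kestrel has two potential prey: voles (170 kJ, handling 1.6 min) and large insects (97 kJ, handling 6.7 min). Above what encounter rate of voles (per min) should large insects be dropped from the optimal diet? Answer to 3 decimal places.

0.099 per min

The zero-one rule: include large insects iff E₂/h₂ > λE₁/(1+λh₁). Equality gives the switch point.
λE₁h₂ = E₂ + λE₂h₁ ⇒ λ = E₂/(E₁h₂ − E₂h₁) = 97/(1139 − 155.2) = 0.0986 per min.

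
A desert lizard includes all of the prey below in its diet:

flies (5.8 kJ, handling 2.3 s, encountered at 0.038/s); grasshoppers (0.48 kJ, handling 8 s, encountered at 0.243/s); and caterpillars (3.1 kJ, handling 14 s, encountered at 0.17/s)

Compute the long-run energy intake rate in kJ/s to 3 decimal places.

R = Σλ_iE_i / (1 + Σλ_ih_i)
Numerator: 0.038×5.8 + 0.243×0.48 + 0.17×3.1 = 0.864
Denominator: 1 + 0.038×2.3 + 0.243×8 + 0.17×14 = 5.411
R = 0.864/5.411 = 0.1597 kJ/s

0.160 kJ/s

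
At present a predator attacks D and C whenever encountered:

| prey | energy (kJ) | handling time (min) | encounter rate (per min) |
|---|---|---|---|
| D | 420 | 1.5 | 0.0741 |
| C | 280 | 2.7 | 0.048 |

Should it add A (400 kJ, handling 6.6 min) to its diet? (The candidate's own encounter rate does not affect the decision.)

Current rate: (0.0741×420 + 0.048×280)/(1 + 0.0741×1.5 + 0.048×2.7) = 35.92 kJ/min.
Profitability of A: 400/6.6 = 60.61 kJ/min.
Since 60.61 > R, including A increases the long-run rate.

Yes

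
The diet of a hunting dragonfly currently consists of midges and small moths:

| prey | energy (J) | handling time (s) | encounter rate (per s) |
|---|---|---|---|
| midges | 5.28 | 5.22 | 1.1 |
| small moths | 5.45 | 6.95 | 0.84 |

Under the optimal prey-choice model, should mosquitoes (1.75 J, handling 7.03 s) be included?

On midges and small moths alone, R = ΣλE/(1+Σλh) = 10.39/12.58 = 0.8256 J/s.
mosquitoes: E/h = 1.75/7.03 = 0.2489 J/s.
0.2489 < 0.8256, so adding mosquitoes would lower the average — exclude it.

No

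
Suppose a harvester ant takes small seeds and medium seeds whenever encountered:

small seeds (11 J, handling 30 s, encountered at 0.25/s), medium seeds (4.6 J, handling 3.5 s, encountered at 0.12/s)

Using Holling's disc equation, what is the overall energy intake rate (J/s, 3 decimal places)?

R = (0.25×11 + 0.12×4.6) / (1 + 0.25×30 + 0.12×3.5) = 3.302/8.92 = 0.3702 J/s.

0.370 J/s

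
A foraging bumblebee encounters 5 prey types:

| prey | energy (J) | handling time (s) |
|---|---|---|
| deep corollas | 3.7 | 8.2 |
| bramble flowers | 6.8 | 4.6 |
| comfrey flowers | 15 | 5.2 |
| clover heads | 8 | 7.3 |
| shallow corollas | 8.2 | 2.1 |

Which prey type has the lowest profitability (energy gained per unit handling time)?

deep corollas

Profitability E/h (J/s): deep corollas = 3.7/8.2 = 0.451, bramble flowers = 6.8/4.6 = 1.48, comfrey flowers = 15/5.2 = 2.88, clover heads = 8/7.3 = 1.1, shallow corollas = 8.2/2.1 = 3.9.
Ranked: shallow corollas > comfrey flowers > bramble flowers > clover heads > deep corollas.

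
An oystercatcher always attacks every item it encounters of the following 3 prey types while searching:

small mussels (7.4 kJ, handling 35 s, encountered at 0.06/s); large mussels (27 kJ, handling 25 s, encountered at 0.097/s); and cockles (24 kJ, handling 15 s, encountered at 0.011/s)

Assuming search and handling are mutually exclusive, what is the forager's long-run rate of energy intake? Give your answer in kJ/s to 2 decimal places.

0.58 kJ/s

R = Σλ_iE_i / (1 + Σλ_ih_i)
Numerator: 0.06×7.4 + 0.097×27 + 0.011×24 = 3.327
Denominator: 1 + 0.06×35 + 0.097×25 + 0.011×15 = 5.69
R = 3.327/5.69 = 0.5847 kJ/s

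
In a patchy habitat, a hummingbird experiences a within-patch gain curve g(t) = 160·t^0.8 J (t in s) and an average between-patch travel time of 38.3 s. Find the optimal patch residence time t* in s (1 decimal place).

Optimal t* satisfies g'(t*) = g(t*)/(T + t*).
g'(t) = 0.8·160·t^-0.2. Setting 0.8·160·t^-0.2 = 160·t^0.8/(38.3+t) gives 0.8(38.3+t) = t, so 0.20·t = 0.8×38.3.
t* = 0.8×38.3/0.20 = 153.2 s.

153.2 s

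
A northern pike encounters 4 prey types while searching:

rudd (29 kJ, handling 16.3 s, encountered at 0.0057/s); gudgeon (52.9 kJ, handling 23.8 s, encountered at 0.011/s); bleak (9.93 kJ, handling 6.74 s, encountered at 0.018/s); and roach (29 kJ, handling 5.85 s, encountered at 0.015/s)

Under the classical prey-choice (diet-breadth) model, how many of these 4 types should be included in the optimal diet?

4

Rank by E/h (kJ/s): roach 4.96, gudgeon 2.22, rudd 1.78, bleak 1.47. Include each in turn until the next type's E/h falls below the running intake rate.
Rate on top 1: 0.3999. gudgeon: 2.22 > 0.3999 → include.
Rate on top 2: 0.7535. rudd: 1.78 > 0.7535 → include.
Rate on top 3: 0.8196. bleak: 1.47 > 0.8196 → include.
Optimal diet: roach, gudgeon, rudd, bleak — 4 of 4 types.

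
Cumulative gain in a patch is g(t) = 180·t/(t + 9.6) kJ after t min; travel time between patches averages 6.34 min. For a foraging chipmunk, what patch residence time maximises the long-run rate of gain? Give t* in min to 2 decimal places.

Maximise g(t)/(T+t): set derivative to zero → g'(t)(T+t) = g(t).
g'(t) = 180·9.6/(t + 9.6)². Setting 180·9.6/(t+9.6)² = 180t/[(t+9.6)(6.34+t)] gives 9.6(6.34+t) = t(t+9.6), so t² = 9.6×6.34 = 60.86.
t* = √60.86 = 7.802 min.

7.80 min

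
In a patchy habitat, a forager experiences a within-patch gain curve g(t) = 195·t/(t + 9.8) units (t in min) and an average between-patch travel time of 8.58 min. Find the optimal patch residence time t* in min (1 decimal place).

Maximise g(t)/(T+t): set derivative to zero → g'(t)(T+t) = g(t).
g'(t) = 195·9.8/(t + 9.8)². Setting 195·9.8/(t+9.8)² = 195t/[(t+9.8)(8.58+t)] gives 9.8(8.58+t) = t(t+9.8), so t² = 9.8×8.58 = 84.08.
t* = √84.08 = 9.17 min.

9.2 min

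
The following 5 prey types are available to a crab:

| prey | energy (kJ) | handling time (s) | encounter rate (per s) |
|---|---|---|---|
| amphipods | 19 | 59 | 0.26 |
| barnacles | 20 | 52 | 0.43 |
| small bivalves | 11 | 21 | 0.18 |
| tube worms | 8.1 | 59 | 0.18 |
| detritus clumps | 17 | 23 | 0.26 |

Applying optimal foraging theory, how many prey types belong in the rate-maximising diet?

1

E/h in descending order: detritus clumps 0.739, small bivalves 0.524, barnacles 0.385, amphipods 0.322, tube worms 0.137 kJ/s. The optimal diet is the largest prefix of this list for which every included type satisfies E_i/h_i > R on the types above it.
Rate on top 1: 0.6332. small bivalves: 0.524 < 0.6332 → exclude; stop.
Optimal diet: detritus clumps — 1 of 5 types.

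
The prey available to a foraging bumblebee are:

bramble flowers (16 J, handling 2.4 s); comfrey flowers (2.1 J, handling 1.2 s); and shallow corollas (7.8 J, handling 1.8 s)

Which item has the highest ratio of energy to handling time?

bramble flowers

Profitability E/h (J/s): bramble flowers = 16/2.4 = 6.67, comfrey flowers = 2.1/1.2 = 1.75, shallow corollas = 7.8/1.8 = 4.33.
Ranked: bramble flowers > shallow corollas > comfrey flowers.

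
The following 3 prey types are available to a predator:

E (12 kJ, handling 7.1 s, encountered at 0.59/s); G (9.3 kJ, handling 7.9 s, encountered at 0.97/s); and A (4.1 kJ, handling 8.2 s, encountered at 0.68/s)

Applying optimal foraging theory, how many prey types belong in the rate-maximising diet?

1

Profitabilities (E/h, kJ/s): E 1.69, G 1.18, A 0.5. Add prey in this order while the next type's profitability exceeds the intake rate on those already taken.
Rate on top 1: 1.364. G: 1.18 < 1.364 → exclude; stop.
Optimal diet: E — 1 of 3 types.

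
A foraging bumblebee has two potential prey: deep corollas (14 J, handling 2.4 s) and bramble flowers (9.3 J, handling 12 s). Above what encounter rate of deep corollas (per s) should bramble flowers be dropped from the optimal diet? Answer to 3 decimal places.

The zero-one rule: include bramble flowers iff E₂/h₂ > λE₁/(1+λh₁). Equality gives the switch point.
λE₁h₂ = E₂ + λE₂h₁ ⇒ λ = E₂/(E₁h₂ − E₂h₁) = 9.3/(168 − 22.32) = 0.06384 per s.

0.064 per s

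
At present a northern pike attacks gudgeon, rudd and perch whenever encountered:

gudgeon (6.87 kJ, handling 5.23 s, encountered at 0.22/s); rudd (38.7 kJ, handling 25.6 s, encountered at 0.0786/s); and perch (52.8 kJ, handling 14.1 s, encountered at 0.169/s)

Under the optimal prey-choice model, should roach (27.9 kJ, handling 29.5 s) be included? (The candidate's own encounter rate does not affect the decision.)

Current rate: (0.22×6.87 + 0.0786×38.7 + 0.169×52.8)/(1 + 0.22×5.23 + 0.0786×25.6 + 0.169×14.1) = 2.059 kJ/s.
roach: E/h = 27.9/29.5 = 0.9458 kJ/s.
0.9458 < 2.059, so adding roach would lower the average — exclude it.

No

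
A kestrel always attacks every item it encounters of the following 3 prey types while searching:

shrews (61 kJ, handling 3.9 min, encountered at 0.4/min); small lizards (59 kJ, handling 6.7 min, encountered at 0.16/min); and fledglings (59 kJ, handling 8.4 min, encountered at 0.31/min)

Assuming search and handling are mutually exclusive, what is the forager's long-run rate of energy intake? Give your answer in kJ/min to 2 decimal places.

Energy encountered per unit search time: 0.4×61 + 0.16×59 + 0.31×59 = 52.13 kJ/min.
Handling time per unit search time: 0.4×3.9 + 0.16×6.7 + 0.31×8.4 = 5.236.
Rate = 52.13/(1 + 5.236) = 8.36 kJ/min.

8.36 kJ/min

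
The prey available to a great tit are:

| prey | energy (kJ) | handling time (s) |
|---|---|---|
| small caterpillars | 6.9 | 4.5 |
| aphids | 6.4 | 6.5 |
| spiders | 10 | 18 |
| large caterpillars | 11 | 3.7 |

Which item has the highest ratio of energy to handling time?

In descending order of E/h:
large caterpillars: 11/3.7 = 2.97 kJ/s
small caterpillars: 6.9/4.5 = 1.53 kJ/s
aphids: 6.4/6.5 = 0.985 kJ/s
spiders: 10/18 = 0.556 kJ/s

large caterpillars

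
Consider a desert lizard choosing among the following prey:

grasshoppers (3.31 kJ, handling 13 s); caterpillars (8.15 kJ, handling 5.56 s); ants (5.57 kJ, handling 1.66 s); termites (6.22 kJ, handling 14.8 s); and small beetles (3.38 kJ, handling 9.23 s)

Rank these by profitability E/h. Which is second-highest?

Profitability E/h (kJ/s): grasshoppers = 3.31/13 = 0.255, caterpillars = 8.15/5.56 = 1.47, ants = 5.57/1.66 = 3.36, termites = 6.22/14.8 = 0.42, small beetles = 3.38/9.23 = 0.366.
Ranked: ants > caterpillars > termites > small beetles > grasshoppers.

caterpillars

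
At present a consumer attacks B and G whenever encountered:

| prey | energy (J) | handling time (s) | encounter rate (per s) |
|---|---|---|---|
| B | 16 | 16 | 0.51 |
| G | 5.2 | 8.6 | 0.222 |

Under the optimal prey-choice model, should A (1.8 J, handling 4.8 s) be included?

Current rate: (0.51×16 + 0.222×5.2)/(1 + 0.51×16 + 0.222×8.6) = 0.8415 J/s.
A: E/h = 1.8/4.8 = 0.375 J/s.
0.375 < 0.8415, so adding A would lower the average — exclude it.

No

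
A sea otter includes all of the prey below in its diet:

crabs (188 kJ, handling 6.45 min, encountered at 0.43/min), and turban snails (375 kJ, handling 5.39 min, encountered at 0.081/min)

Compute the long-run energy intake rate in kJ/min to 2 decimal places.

R = Σλ_iE_i / (1 + Σλ_ih_i)
Numerator: 0.43×188 + 0.081×375 = 111.2
Denominator: 1 + 0.43×6.45 + 0.081×5.39 = 4.21
R = 111.2/4.21 = 26.42 kJ/min

26.42 kJ/min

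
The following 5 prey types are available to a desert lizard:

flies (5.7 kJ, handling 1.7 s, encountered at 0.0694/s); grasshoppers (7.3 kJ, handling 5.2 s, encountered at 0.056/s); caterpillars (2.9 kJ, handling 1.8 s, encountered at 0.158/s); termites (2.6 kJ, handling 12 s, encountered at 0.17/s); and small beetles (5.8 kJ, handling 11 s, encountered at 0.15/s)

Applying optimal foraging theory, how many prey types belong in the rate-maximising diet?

3

E/h in descending order: flies 3.35, caterpillars 1.61, grasshoppers 1.4, small beetles 0.527, termites 0.217 kJ/s. The optimal diet is the largest prefix of this list for which every included type satisfies E_i/h_i > R on the types above it.
Rate on top 1: 0.3538. caterpillars: 1.61 > 0.3538 → include.
Rate on top 2: 0.6088. grasshoppers: 1.4 > 0.6088 → include.
Rate on top 3: 0.7455. small beetles: 0.527 < 0.7455 → exclude; stop.
Optimal diet: flies, caterpillars, grasshoppers — 3 of 5 types.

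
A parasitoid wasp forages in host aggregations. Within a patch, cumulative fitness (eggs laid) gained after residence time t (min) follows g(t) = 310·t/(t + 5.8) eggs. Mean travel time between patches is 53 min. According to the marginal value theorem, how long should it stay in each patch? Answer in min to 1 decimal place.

17.5 min

Maximise g(t)/(T+t): set derivative to zero → g'(t)(T+t) = g(t).
g'(t) = 310·5.8/(t + 5.8)². Setting 310·5.8/(t+5.8)² = 310t/[(t+5.8)(53+t)] gives 5.8(53+t) = t(t+5.8), so t² = 5.8×53 = 307.4.
t* = √307.4 = 17.53 min.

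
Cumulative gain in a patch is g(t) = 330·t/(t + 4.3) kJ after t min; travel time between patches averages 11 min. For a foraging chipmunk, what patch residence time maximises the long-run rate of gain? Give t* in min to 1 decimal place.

6.9 min

Optimal t* satisfies g'(t*) = g(t*)/(T + t*).
g'(t) = 330·4.3/(t + 4.3)². Setting 330·4.3/(t+4.3)² = 330t/[(t+4.3)(11+t)] gives 4.3(11+t) = t(t+4.3), so t² = 4.3×11 = 47.3.
t* = √47.3 = 6.877 min.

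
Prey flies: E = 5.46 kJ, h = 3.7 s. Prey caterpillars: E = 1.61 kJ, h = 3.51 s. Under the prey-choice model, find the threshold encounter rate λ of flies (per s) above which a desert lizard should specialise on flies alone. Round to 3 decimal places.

0.122 per s

At the threshold, the rate on flies alone equals the profitability of caterpillars: λ·5.46/(1 + λ·3.7) = 1.61/3.51 = 0.4587.
Rearranging, λ(5.46 − 0.4587×3.7) = 0.4587, so λ = 0.4587/3.763 = 0.1219 per s.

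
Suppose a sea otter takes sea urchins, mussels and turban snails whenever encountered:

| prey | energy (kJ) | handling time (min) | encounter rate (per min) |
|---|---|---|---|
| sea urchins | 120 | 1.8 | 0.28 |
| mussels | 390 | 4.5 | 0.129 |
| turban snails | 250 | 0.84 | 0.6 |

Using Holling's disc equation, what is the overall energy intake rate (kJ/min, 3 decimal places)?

Energy encountered per unit search time: 0.28×120 + 0.129×390 + 0.6×250 = 233.9 kJ/min.
Handling time per unit search time: 0.28×1.8 + 0.129×4.5 + 0.6×0.84 = 1.589.
Rate = 233.9/(1 + 1.589) = 90.37 kJ/min.

90.365 kJ/min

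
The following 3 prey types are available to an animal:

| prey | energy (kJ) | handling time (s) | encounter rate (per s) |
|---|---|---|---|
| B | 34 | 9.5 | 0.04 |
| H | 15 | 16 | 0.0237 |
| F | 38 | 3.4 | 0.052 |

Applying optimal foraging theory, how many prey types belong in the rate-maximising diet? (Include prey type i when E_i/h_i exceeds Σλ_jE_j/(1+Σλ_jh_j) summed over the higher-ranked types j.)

Rank by E/h (kJ/s): F 11.2, B 3.58, H 0.938. Include each in turn until the next type's E/h falls below the running intake rate.
Rate on top 1: 1.679. B: 3.58 > 1.679 → include.
Rate on top 2: 2.143. H: 0.938 < 2.143 → exclude; stop.
Optimal diet: F, B — 2 of 3 types.

2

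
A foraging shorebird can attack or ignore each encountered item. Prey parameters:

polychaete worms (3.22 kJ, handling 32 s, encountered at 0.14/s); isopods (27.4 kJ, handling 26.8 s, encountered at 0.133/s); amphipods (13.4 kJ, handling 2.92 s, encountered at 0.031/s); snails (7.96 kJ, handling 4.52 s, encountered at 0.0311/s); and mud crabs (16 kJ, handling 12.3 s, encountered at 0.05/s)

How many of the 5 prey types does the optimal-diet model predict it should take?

E/h in descending order: amphipods 4.59, snails 1.76, mud crabs 1.3, isopods 1.02, polychaete worms 0.101 kJ/s. The optimal diet is the largest prefix of this list for which every included type satisfies E_i/h_i > R on the types above it.
Rate on top 1: 0.3809. snails: 1.76 > 0.3809 → include.
Rate on top 2: 0.5385. mud crabs: 1.3 > 0.5385 → include.
Rate on top 3: 0.7925. isopods: 1.02 > 0.7925 → include.
Rate on top 4: 0.9439. polychaete worms: 0.101 < 0.9439 → exclude; stop.
Optimal diet: amphipods, snails, mud crabs, isopods — 4 of 5 types.

4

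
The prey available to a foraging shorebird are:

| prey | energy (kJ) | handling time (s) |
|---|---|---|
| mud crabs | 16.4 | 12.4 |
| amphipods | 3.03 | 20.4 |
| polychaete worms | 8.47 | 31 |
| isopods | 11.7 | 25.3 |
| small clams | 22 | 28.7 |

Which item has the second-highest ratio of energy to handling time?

small clams

Profitability E/h (kJ/s): mud crabs = 16.4/12.4 = 1.32, amphipods = 3.03/20.4 = 0.149, polychaete worms = 8.47/31 = 0.273, isopods = 11.7/25.3 = 0.462, small clams = 22/28.7 = 0.767.
Ranked: mud crabs > small clams > isopods > polychaete worms > amphipods.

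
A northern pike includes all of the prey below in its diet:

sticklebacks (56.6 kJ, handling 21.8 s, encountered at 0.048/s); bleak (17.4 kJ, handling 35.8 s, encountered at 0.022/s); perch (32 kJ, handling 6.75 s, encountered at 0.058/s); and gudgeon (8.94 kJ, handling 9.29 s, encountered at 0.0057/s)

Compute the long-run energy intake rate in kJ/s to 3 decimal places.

Energy encountered per unit search time: 0.048×56.6 + 0.022×17.4 + 0.058×32 + 0.0057×8.94 = 5.007 kJ/s.
Handling time per unit search time: 0.048×21.8 + 0.022×35.8 + 0.058×6.75 + 0.0057×9.29 = 2.278.
Rate = 5.007/(1 + 2.278) = 1.527 kJ/s.

1.527 kJ/s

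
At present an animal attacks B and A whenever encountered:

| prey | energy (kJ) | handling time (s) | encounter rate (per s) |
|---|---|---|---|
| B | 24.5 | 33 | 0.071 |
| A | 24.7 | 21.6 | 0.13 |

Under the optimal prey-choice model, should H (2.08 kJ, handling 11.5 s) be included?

Current rate: (0.071×24.5 + 0.13×24.7)/(1 + 0.071×33 + 0.13×21.6) = 0.8048 kJ/s.
H: E/h = 2.08/11.5 = 0.1809 kJ/s.
0.1809 < 0.8048, so adding H would lower the average — exclude it.

No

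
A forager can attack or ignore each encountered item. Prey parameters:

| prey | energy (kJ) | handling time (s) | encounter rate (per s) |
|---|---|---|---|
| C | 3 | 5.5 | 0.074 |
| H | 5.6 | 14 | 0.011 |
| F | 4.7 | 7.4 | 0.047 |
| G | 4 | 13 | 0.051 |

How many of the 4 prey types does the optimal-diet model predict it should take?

4

Rank by E/h (kJ/s): F 0.635, C 0.545, H 0.4, G 0.308. Include each in turn until the next type's E/h falls below the running intake rate.
Rate on top 1: 0.1639. C: 0.545 > 0.1639 → include.
Rate on top 2: 0.2524. H: 0.4 > 0.2524 → include.
Rate on top 3: 0.2643. G: 0.308 > 0.2643 → include.
Optimal diet: F, C, H, G — 4 of 4 types.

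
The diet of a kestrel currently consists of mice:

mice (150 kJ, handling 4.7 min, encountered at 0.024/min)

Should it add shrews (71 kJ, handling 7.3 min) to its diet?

Yes

On mice alone, R = ΣλE/(1+Σλh) = 3.6/1.113 = 3.235 kJ/min.
shrews: E/h = 71/7.3 = 9.726 kJ/min.
9.726 > 3.235, so adding shrews raises the average — include it.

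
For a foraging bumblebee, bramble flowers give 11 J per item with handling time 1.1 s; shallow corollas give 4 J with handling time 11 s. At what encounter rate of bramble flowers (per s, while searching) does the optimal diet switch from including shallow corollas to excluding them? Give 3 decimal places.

The zero-one rule: include shallow corollas iff E₂/h₂ > λE₁/(1+λh₁). Equality gives the switch point.
λE₁h₂ = E₂ + λE₂h₁ ⇒ λ = E₂/(E₁h₂ − E₂h₁) = 4/(121 − 4.4) = 0.03431 per s.

0.034 per s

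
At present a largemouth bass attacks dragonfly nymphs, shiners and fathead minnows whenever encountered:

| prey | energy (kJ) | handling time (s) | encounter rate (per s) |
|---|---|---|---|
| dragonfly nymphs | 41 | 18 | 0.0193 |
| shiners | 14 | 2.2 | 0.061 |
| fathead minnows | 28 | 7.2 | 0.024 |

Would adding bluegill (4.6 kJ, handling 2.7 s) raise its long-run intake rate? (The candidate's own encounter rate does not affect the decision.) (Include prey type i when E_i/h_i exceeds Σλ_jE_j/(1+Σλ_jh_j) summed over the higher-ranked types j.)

On dragonfly nymphs, shiners and fathead minnows alone, R = ΣλE/(1+Σλh) = 2.317/1.654 = 1.401 kJ/s.
Profitability of bluegill: 4.6/2.7 = 1.704 kJ/s.
Since 1.704 > R, including bluegill increases the long-run rate.

Yes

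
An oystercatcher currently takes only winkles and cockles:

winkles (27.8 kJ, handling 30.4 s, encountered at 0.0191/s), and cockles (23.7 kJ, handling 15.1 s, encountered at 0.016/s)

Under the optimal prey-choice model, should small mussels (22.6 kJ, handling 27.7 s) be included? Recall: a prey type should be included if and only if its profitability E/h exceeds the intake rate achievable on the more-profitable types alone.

Yes

Current rate: (0.0191×27.8 + 0.016×23.7)/(1 + 0.0191×30.4 + 0.016×15.1) = 0.4995 kJ/s.
Profitability of small mussels: 22.6/27.7 = 0.8159 kJ/s.
0.8159 > 0.4995, so adding small mussels raises the average — include it.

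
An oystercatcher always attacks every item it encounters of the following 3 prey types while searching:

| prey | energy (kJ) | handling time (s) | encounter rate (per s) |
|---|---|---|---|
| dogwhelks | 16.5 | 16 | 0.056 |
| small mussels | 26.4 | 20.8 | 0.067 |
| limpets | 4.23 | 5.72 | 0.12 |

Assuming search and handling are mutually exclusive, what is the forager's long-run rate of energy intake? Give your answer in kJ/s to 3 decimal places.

R = Σλ_iE_i / (1 + Σλ_ih_i)
Numerator: 0.056×16.5 + 0.067×26.4 + 0.12×4.23 = 3.2
Denominator: 1 + 0.056×16 + 0.067×20.8 + 0.12×5.72 = 3.976
R = 3.2/3.976 = 0.8049 kJ/s

0.805 kJ/s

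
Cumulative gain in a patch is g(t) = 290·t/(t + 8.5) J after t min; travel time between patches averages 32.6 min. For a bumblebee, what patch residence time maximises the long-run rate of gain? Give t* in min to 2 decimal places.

16.65 min

By the marginal value theorem, leave when the instantaneous gain rate g'(t) equals the habitat-wide average g(t)/(T + t).
g'(t) = 290·8.5/(t + 8.5)². Setting 290·8.5/(t+8.5)² = 290t/[(t+8.5)(32.6+t)] gives 8.5(32.6+t) = t(t+8.5), so t² = 8.5×32.6 = 277.1.
t* = √277.1 = 16.65 min.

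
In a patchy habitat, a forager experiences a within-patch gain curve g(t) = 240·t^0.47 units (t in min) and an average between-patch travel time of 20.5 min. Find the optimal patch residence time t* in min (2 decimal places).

Maximise g(t)/(T+t): set derivative to zero → g'(t)(T+t) = g(t).
g'(t) = 0.47·240·t^-0.53. Setting 0.47·240·t^-0.53 = 240·t^0.47/(20.5+t) gives 0.47(20.5+t) = t, so 0.53·t = 0.47×20.5.
t* = 0.47×20.5/0.53 = 18.18 min.

18.18 min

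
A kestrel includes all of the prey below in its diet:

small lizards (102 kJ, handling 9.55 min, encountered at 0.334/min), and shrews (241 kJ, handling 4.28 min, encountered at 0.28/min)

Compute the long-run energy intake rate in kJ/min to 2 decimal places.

Energy encountered per unit search time: 0.334×102 + 0.28×241 = 101.5 kJ/min.
Handling time per unit search time: 0.334×9.55 + 0.28×4.28 = 4.388.
Rate = 101.5/(1 + 4.388) = 18.85 kJ/min.

18.85 kJ/min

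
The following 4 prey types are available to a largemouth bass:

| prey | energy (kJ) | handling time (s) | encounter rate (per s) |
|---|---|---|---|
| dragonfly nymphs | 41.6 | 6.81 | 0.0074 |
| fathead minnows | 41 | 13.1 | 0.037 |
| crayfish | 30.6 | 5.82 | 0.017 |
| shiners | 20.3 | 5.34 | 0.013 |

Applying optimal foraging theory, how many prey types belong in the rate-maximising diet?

4

Profitabilities (E/h, kJ/s): dragonfly nymphs 6.11, crayfish 5.26, shiners 3.8, fathead minnows 3.13. Add prey in this order while the next type's profitability exceeds the intake rate on those already taken.
Rate on top 1: 0.2931. crayfish: 5.26 > 0.2931 → include.
Rate on top 2: 0.7205. shiners: 3.8 > 0.7205 → include.
Rate on top 3: 0.8959. fathead minnows: 3.13 > 0.8959 → include.
Optimal diet: dragonfly nymphs, crayfish, shiners, fathead minnows — 4 of 4 types.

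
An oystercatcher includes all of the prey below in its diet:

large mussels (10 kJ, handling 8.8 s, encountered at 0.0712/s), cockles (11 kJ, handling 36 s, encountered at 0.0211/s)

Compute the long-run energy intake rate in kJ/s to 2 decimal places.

0.40 kJ/s

R = (0.0712×10 + 0.0211×11) / (1 + 0.0712×8.8 + 0.0211×36) = 0.9441/2.386 = 0.3957 kJ/s.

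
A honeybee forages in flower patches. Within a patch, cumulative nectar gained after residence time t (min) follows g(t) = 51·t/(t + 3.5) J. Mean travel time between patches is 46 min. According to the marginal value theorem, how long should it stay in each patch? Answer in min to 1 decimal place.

12.7 min

Optimal t* satisfies g'(t*) = g(t*)/(T + t*).
g'(t) = 51·3.5/(t + 3.5)². Setting 51·3.5/(t+3.5)² = 51t/[(t+3.5)(46+t)] gives 3.5(46+t) = t(t+3.5), so t² = 3.5×46 = 161.
t* = √161 = 12.69 min.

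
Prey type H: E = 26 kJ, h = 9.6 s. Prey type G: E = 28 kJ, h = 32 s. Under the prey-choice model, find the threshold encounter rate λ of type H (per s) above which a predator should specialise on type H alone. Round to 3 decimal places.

0.050 per s

At the threshold, the rate on type H alone equals the profitability of type G: λ·26/(1 + λ·9.6) = 28/32 = 0.875.
Rearranging, λ(26 − 0.875×9.6) = 0.875, so λ = 0.875/17.6 = 0.04972 per s.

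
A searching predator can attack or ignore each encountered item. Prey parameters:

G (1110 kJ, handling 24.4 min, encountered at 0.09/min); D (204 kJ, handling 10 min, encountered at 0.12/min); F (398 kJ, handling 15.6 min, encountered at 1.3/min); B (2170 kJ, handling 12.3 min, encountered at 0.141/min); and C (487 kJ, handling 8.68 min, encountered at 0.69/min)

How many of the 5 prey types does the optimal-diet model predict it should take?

1

Profitabilities (E/h, kJ/min): B 176, C 56.1, G 45.5, F 25.5, D 20.4. Add prey in this order while the next type's profitability exceeds the intake rate on those already taken.
Rate on top 1: 111.9. C: 56.1 < 111.9 → exclude; stop.
Optimal diet: B — 1 of 5 types.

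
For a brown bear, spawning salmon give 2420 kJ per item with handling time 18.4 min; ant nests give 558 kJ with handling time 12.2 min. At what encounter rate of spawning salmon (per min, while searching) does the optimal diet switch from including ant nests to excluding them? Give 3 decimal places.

0.029 per min

Drop ant nests once their profitability E₂/h₂ falls below the rate achievable on spawning salmon alone: E₂/h₂ = λE₁/(1 + λh₁).
Solve for λ: λE₁h₂ = E₂(1 + λh₁) → λ(E₁h₂ − E₂h₁) = E₂ → λ = E₂/(E₁h₂ − E₂h₁).
λ = 558/(2420×12.2 − 558×18.4) = 558/1.926e+04 = 0.02898 per min.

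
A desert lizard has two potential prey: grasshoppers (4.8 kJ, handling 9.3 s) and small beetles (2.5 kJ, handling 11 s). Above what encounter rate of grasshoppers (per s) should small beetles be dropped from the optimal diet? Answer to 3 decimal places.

The zero-one rule: include small beetles iff E₂/h₂ > λE₁/(1+λh₁). Equality gives the switch point.
λE₁h₂ = E₂ + λE₂h₁ ⇒ λ = E₂/(E₁h₂ − E₂h₁) = 2.5/(52.8 − 23.25) = 0.0846 per s.

0.085 per s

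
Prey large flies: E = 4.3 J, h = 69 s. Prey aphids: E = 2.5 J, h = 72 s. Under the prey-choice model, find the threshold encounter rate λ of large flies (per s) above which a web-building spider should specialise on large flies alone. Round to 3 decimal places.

0.018 per s

Drop aphids once their profitability E₂/h₂ falls below the rate achievable on large flies alone: E₂/h₂ = λE₁/(1 + λh₁).
Solve for λ: λE₁h₂ = E₂(1 + λh₁) → λ(E₁h₂ − E₂h₁) = E₂ → λ = E₂/(E₁h₂ − E₂h₁).
λ = 2.5/(4.3×72 − 2.5×69) = 2.5/137.1 = 0.01823 per s.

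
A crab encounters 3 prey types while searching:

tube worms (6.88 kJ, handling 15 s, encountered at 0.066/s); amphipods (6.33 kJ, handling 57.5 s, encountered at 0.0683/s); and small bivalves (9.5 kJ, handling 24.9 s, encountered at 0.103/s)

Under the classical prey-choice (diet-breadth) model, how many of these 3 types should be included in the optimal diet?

Profitabilities (E/h, kJ/s): tube worms 0.459, small bivalves 0.382, amphipods 0.11. Add prey in this order while the next type's profitability exceeds the intake rate on those already taken.
Rate on top 1: 0.2282. small bivalves: 0.382 > 0.2282 → include.
Rate on top 2: 0.3145. amphipods: 0.11 < 0.3145 → exclude; stop.
Optimal diet: tube worms, small bivalves — 2 of 3 types.

2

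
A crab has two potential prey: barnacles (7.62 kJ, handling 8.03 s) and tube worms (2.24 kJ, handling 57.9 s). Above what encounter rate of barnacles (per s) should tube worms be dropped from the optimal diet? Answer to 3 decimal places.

The zero-one rule: include tube worms iff E₂/h₂ > λE₁/(1+λh₁). Equality gives the switch point.
λE₁h₂ = E₂ + λE₂h₁ ⇒ λ = E₂/(E₁h₂ − E₂h₁) = 2.24/(441.2 − 17.99) = 0.005293 per s.

0.005 per s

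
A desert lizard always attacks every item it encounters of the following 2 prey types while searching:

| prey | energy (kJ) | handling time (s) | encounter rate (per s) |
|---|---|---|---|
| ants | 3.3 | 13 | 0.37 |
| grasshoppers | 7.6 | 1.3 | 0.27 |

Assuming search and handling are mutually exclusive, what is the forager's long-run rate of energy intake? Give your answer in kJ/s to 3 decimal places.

0.531 kJ/s

R = Σλ_iE_i / (1 + Σλ_ih_i)
Numerator: 0.37×3.3 + 0.27×7.6 = 3.273
Denominator: 1 + 0.37×13 + 0.27×1.3 = 6.161
R = 3.273/6.161 = 0.5312 kJ/s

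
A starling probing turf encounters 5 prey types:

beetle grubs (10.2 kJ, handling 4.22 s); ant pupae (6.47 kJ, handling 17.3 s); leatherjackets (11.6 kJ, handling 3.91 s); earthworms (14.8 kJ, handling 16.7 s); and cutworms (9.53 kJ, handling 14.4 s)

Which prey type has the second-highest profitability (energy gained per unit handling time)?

beetle grubs

Profitability E/h (kJ/s): beetle grubs = 10.2/4.22 = 2.42, ant pupae = 6.47/17.3 = 0.374, leatherjackets = 11.6/3.91 = 2.97, earthworms = 14.8/16.7 = 0.886, cutworms = 9.53/14.4 = 0.662.
Ranked: leatherjackets > beetle grubs > earthworms > cutworms > ant pupae.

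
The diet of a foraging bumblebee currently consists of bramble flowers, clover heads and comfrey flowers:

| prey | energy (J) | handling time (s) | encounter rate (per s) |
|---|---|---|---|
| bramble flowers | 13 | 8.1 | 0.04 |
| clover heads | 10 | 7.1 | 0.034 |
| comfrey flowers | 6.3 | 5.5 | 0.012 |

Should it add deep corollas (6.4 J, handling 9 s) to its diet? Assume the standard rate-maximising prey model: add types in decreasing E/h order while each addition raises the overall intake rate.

Yes

On bramble flowers, clover heads and comfrey flowers alone, R = ΣλE/(1+Σλh) = 0.9356/1.631 = 0.5735 J/s.
deep corollas: E/h = 6.4/9 = 0.7111 J/s.
Since 0.7111 > R, including deep corollas increases the long-run rate.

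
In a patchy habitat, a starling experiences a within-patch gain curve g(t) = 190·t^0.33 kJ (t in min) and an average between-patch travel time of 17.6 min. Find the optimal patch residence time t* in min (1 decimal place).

Optimal t* satisfies g'(t*) = g(t*)/(T + t*).
g'(t) = 0.33·190·t^-0.67. Setting 0.33·190·t^-0.67 = 190·t^0.33/(17.6+t) gives 0.33(17.6+t) = t, so 0.67·t = 0.33×17.6.
t* = 0.33×17.6/0.67 = 8.669 min.

8.7 min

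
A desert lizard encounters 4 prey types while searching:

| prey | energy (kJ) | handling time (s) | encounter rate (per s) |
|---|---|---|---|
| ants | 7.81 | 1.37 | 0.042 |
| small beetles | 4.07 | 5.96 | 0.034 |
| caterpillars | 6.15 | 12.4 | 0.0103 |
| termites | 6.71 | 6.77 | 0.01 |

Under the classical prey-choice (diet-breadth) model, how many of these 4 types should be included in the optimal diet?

E/h in descending order: ants 5.7, termites 0.991, small beetles 0.683, caterpillars 0.496 kJ/s. The optimal diet is the largest prefix of this list for which every included type satisfies E_i/h_i > R on the types above it.
Rate on top 1: 0.3102. termites: 0.991 > 0.3102 → include.
Rate on top 2: 0.3511. small beetles: 0.683 > 0.3511 → include.
Rate on top 3: 0.4018. caterpillars: 0.496 > 0.4018 → include.
Optimal diet: ants, termites, small beetles, caterpillars — 4 of 4 types.

4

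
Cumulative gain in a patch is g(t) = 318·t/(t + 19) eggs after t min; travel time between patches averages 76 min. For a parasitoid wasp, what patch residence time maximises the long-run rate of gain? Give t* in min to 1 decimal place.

38.0 min

Maximise g(t)/(T+t): set derivative to zero → g'(t)(T+t) = g(t).
g'(t) = 318·19/(t + 19)². Setting 318·19/(t+19)² = 318t/[(t+19)(76+t)] gives 19(76+t) = t(t+19), so t² = 19×76 = 1444.
t* = √1444 = 38 min.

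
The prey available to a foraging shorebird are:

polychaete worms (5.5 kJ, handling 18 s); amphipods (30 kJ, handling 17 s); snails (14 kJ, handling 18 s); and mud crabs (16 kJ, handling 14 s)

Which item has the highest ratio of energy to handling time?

In descending order of E/h:
amphipods: 30/17 = 1.76 kJ/s
mud crabs: 16/14 = 1.14 kJ/s
snails: 14/18 = 0.778 kJ/s
polychaete worms: 5.5/18 = 0.306 kJ/s

amphipods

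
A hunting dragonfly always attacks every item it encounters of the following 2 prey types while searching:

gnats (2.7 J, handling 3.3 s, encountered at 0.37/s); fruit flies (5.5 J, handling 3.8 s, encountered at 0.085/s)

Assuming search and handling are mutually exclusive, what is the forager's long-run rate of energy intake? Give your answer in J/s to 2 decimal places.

R = Σλ_iE_i / (1 + Σλ_ih_i)
Numerator: 0.37×2.7 + 0.085×5.5 = 1.466
Denominator: 1 + 0.37×3.3 + 0.085×3.8 = 2.544
R = 1.466/2.544 = 0.5765 J/s

0.58 J/s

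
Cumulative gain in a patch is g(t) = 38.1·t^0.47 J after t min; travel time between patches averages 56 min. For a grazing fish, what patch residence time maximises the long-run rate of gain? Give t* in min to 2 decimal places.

49.66 min

Optimal t* satisfies g'(t*) = g(t*)/(T + t*).
g'(t) = 0.47·38.1·t^-0.53. Setting 0.47·38.1·t^-0.53 = 38.1·t^0.47/(56+t) gives 0.47(56+t) = t, so 0.53·t = 0.47×56.
t* = 0.47×56/0.53 = 49.66 min.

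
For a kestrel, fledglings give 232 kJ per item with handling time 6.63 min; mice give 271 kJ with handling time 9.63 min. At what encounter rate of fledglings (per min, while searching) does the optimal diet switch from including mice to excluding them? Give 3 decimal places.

0.620 per min

At the threshold, the rate on fledglings alone equals the profitability of mice: λ·232/(1 + λ·6.63) = 271/9.63 = 28.14.
Rearranging, λ(232 − 28.14×6.63) = 28.14, so λ = 28.14/45.42 = 0.6195 per min.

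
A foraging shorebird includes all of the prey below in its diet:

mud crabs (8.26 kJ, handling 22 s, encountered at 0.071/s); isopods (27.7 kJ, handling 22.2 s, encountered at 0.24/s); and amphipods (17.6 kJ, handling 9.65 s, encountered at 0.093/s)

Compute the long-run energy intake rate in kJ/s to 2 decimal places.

R = (0.071×8.26 + 0.24×27.7 + 0.093×17.6) / (1 + 0.071×22 + 0.24×22.2 + 0.093×9.65) = 8.871/8.787 = 1.01 kJ/s.

1.01 kJ/s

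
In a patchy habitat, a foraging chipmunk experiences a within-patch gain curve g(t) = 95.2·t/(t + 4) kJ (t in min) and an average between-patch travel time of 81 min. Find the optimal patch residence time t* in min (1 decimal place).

18.0 min

By the marginal value theorem, leave when the instantaneous gain rate g'(t) equals the habitat-wide average g(t)/(T + t).
g'(t) = 95.2·4/(t + 4)². Setting 95.2·4/(t+4)² = 95.2t/[(t+4)(81+t)] gives 4(81+t) = t(t+4), so t² = 4×81 = 324.
t* = √324 = 18 min.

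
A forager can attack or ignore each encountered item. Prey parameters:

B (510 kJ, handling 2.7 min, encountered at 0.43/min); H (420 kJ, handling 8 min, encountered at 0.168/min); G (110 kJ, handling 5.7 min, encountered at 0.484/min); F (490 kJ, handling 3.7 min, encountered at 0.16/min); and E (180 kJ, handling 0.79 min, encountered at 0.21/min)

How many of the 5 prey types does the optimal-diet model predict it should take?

3

Rank by E/h (kJ/min): E 228, B 189, F 132, H 52.5, G 19.3. Include each in turn until the next type's E/h falls below the running intake rate.
Rate on top 1: 32.42. B: 189 > 32.42 → include.
Rate on top 2: 110.5. F: 132 > 110.5 → include.
Rate on top 3: 114.9. H: 52.5 < 114.9 → exclude; stop.
Optimal diet: E, B, F — 3 of 5 types.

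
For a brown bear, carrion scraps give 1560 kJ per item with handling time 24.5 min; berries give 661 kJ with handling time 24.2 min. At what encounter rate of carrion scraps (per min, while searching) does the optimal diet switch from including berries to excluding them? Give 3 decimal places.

Drop berries once their profitability E₂/h₂ falls below the rate achievable on carrion scraps alone: E₂/h₂ = λE₁/(1 + λh₁).
Solve for λ: λE₁h₂ = E₂(1 + λh₁) → λ(E₁h₂ − E₂h₁) = E₂ → λ = E₂/(E₁h₂ − E₂h₁).
λ = 661/(1560×24.2 − 661×24.5) = 661/2.156e+04 = 0.03066 per min.

0.031 per min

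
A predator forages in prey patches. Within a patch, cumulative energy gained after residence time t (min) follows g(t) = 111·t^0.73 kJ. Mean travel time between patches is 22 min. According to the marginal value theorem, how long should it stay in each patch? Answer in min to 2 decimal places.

Maximise g(t)/(T+t): set derivative to zero → g'(t)(T+t) = g(t).
g'(t) = 0.73·111·t^-0.27. Setting 0.73·111·t^-0.27 = 111·t^0.73/(22+t) gives 0.73(22+t) = t, so 0.27·t = 0.73×22.
t* = 0.73×22/0.27 = 59.48 min.

59.48 min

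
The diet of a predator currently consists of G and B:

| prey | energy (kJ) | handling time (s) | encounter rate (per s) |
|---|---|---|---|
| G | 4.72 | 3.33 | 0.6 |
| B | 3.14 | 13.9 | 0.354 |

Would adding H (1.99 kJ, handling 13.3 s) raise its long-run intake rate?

No

Intake rate on the current diet: R = (0.6×4.72 + 0.354×3.14) / (1 + 0.6×3.33 + 0.354×13.9) = 3.944/7.919 = 0.498 kJ/s.
H: E/h = 1.99/13.3 = 0.1496 kJ/s.
Since 0.1496 < R, time spent handling H is better spent searching.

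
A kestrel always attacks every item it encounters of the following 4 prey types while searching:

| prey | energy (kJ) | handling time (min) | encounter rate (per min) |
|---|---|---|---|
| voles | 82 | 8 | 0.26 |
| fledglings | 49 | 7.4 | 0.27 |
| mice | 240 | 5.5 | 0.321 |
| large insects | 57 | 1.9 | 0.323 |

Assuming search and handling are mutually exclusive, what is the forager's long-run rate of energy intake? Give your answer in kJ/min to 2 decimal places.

17.43 kJ/min

R = (0.26×82 + 0.27×49 + 0.321×240 + 0.323×57) / (1 + 0.26×8 + 0.27×7.4 + 0.321×5.5 + 0.323×1.9) = 130/7.457 = 17.43 kJ/min.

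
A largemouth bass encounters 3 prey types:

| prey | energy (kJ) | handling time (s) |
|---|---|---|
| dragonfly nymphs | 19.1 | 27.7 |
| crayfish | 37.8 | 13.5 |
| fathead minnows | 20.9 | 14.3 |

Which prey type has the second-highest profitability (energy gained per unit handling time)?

In descending order of E/h:
crayfish: 37.8/13.5 = 2.8 kJ/s
fathead minnows: 20.9/14.3 = 1.46 kJ/s
dragonfly nymphs: 19.1/27.7 = 0.69 kJ/s

fathead minnows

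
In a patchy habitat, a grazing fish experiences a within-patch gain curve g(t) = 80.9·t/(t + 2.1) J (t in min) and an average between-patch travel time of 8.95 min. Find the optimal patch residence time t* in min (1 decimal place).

4.3 min

By the marginal value theorem, leave when the instantaneous gain rate g'(t) equals the habitat-wide average g(t)/(T + t).
g'(t) = 80.9·2.1/(t + 2.1)². Setting 80.9·2.1/(t+2.1)² = 80.9t/[(t+2.1)(8.95+t)] gives 2.1(8.95+t) = t(t+2.1), so t² = 2.1×8.95 = 18.79.
t* = √18.79 = 4.335 min.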